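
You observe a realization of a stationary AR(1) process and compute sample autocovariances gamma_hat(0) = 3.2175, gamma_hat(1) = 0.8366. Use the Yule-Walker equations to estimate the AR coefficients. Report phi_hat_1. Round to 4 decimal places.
\hat\phi_{1} = 0.2600

The Yule-Walker equations for an AR(p) process read, in matrix form,
  Gamma_p phi = r_p,   with   (Gamma_p)_{ij} = gamma(|i - j|),
                       (r_p)_i = gamma(i),   i,j = 1..p.
Substitute the sample gammas (Toeplitz matrix and right-hand side of size 1):
  Gamma_p = [[3.2175]]
  r_p     = [0.8366]
With p = 1 this is the single equation gamma(0) phi_1 = gamma(1):
  phi_hat_1 = gamma(1) / gamma(0) = 0.8366 / 3.2175 = 0.2600.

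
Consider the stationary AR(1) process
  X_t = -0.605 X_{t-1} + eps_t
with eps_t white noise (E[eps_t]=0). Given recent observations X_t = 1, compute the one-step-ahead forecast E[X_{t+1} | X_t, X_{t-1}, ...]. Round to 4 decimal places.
E[X_{t+1} \mid \mathcal F_t] = -0.6050

For an AR(p) model X_t = c + sum_i phi_i X_{t-i} + eps_t, the
one-step-ahead conditional mean is
  E[X_{t+1} | X_t, ...] = c + sum_i phi_i X_{t+1-i}.
Substitute known values:
  E[X_{t+1} | ...] = (-0.605) * (1)
                   = -0.6050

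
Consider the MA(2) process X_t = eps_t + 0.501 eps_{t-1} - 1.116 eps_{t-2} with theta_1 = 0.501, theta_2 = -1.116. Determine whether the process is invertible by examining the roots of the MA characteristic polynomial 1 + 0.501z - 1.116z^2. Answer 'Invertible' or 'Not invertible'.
\text{Not invertible}

The MA(q) characteristic polynomial is P(z) = 1 + 0.501z - 1.116z^2.
Invertibility requires all roots to lie outside the unit circle, i.e. |z| > 1 for every root.
Set 1 + (0.501) z + (-1.116) z^2 = 0, i.e. a z^2 + b z + c = 0 with a = -1.116, b = 0.501, c = 1.
Discriminant D = b^2 - 4ac = (0.501)^2 - 4*(-1.116)*1 = 0.251001 - (-4.464) = 4.715001.
D >= 0, so the roots are real: z = (-b +/- sqrt(D)) / (2a) = (-0.501 +/- 2.171405) / (-2.232).
  z_1 = (-0.501 + 2.171405) / (-2.232) = -0.7484,   |z_1| = 0.7484.
  z_2 = (-0.501 - 2.171405) / (-2.232) = 1.1973,   |z_2| = 1.1973.
Moduli of all roots: 0.7484, 1.1973.
All moduli strictly greater than 1? No.
Verdict: Not invertible.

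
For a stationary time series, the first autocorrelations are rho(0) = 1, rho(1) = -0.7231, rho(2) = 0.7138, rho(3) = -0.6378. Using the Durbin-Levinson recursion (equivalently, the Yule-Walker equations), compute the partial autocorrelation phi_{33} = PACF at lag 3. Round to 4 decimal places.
\phi_{33} = -0.0969

The PACF at lag k is phi_{kk}, the last component of the solution
to the Yule-Walker system G_k phi = r_k where
  (G_k)_{ij} = rho(|i - j|), (r_k)_i = rho(i), i,j = 1..k.
Equivalently, Durbin-Levinson gives phi_{kk} iteratively:
  phi_{11} = rho(1)
  phi_{kk} = [rho(k) - sum_{j=1..k-1} phi_{k-1,j} rho(k-j)]
            / [1 - sum_{j=1..k-1} phi_{k-1,j} rho(j)],
  phi_{k,j} = phi_{k-1,j} - phi_{kk} phi_{k-1,k-j},  j = 1..k-1.
Step k = 1:
  phi_11 = rho(1) = -0.7231.
Step k = 2:
  phi_22 = [rho(2) - phi_11 rho(1)] / [1 - phi_11 rho(1)] = [0.7138 - (-0.7231)(-0.7231)] / [1 - (-0.7231)(-0.7231)]
         = 0.19092639 / 0.47712639 = 0.400159.
  Update: phi_21 = phi_11 - phi_22 phi_11 = -0.7231 - (0.400159)(-0.7231) = -0.433745.
Step k = 3:
  phi_33 = [rho(3) - phi_21 rho(2) - phi_22 rho(1)] / [1 - phi_21 rho(1) - phi_22 rho(2)]
    numerator   = -0.6378 - (-0.433745)(0.7138) - (0.400159)(-0.7231) = -0.03883784
    denominator = 1 - (-0.433745)(-0.7231) - (0.400159)(0.7138) = 0.40072549
  phi_33 = -0.03883784 / 0.40072549 = -0.0969.
Therefore phi_{33} = -0.0969.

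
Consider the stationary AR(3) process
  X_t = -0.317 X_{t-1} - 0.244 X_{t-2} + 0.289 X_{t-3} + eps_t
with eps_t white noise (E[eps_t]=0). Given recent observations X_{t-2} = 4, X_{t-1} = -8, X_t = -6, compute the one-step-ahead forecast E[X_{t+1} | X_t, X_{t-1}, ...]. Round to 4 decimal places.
E[X_{t+1} \mid \mathcal F_t] = 5.0100

For an AR(p) model X_t = c + sum_i phi_i X_{t-i} + eps_t, the
one-step-ahead conditional mean is
  E[X_{t+1} | X_t, ...] = c + sum_i phi_i X_{t+1-i}.
Substitute known values:
  E[X_{t+1} | ...] = (-0.317) * (-6) + (-0.244) * (-8) + (0.289) * (4)
                   = 5.0100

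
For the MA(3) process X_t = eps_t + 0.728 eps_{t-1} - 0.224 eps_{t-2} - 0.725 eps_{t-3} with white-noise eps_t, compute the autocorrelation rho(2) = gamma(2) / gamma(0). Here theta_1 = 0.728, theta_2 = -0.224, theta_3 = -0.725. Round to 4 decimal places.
\rho(2) = -0.3570

For an MA(q) process with theta_0 = 1, the autocovariance is
  gamma(k) = sigma^2 * sum_{i=0..q-k} theta_i * theta_{i+k},
and rho(k) = gamma(k) / gamma(0). Sigma^2 cancels.
  numerator   = (1)*(-0.224) + (0.728)*(-0.725) = -0.7518.
  denominator = (1)^2 + (0.728)^2 + (-0.224)^2 + (-0.725)^2 = 2.105785.
  rho(2) = -0.7518 / 2.105785 = -0.3570.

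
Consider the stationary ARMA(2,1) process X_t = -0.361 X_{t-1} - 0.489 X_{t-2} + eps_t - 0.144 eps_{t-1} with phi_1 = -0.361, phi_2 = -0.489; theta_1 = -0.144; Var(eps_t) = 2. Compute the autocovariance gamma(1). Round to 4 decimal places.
\gamma(1) = -0.9318

Multiply the model equation by X_{t-k} and take expectations. With theta_0 = psi_0 = 1 and psi_j the MA(infinity) weights, this gives
  gamma(k) - sum_i phi_i gamma(k-i) = c_k,
  c_k = sigma^2 * sum_{j=k..q} theta_j psi_{j-k}   (c_k = 0 for k > q),
using gamma(-m) = gamma(m).
psi-weights needed (psi_j = theta_j + sum_i phi_i psi_{j-i}):
  psi_1 = theta_1 + phi_1 = -0.144 + (-0.361) = -0.505
Right-hand sides:
  c_0 = sigma^2 (1 + theta_1 psi_1) = 2 * (1 + (-0.144)(-0.505)) = 2 * 1.07272 = 2.14544
  c_1 = sigma^2 theta_1 = 2 * (-0.144) = -0.288
  c_2 = 0
Equations for k = 0, 1, 2 (AR order 2, c_2 = 0):
  (E0) gamma(0) = phi_1 gamma(1) + phi_2 gamma(2) + c_0
  (E1) gamma(1) = phi_1 gamma(0) + phi_2 gamma(1) + c_1
  (E2) gamma(2) = phi_1 gamma(1) + phi_2 gamma(0)
From (E1): gamma(1) = A gamma(0) + B with
  A = phi_1 / (1 - phi_2) = -0.361 / 1.489 = -0.242445,   B = c_1 / (1 - phi_2) = -0.288 / 1.489 = -0.193418.
Insert (E2) into (E0): gamma(0) (1 - phi_2^2) = phi_1 (1 + phi_2) gamma(1) + c_0.
  phi_1 (1 + phi_2) = (-0.361)(0.511) = -0.184471,   1 - phi_2^2 = 0.760879.
Replace gamma(1) by A gamma(0) + B and collect gamma(0):
  gamma(0) [0.760879 - (-0.184471)(-0.242445)] = (-0.184471)(-0.193418) + 2.14544
  gamma(0) * 0.716155 = 2.18112
  gamma(0) = 2.18112 / 0.716155 = 3.045598.
  gamma(1) = A gamma(0) + B = (-0.242445)(3.045598) + (-0.193418) = -0.931807.
Therefore gamma(1) = -0.9318 (to 4 decimal places).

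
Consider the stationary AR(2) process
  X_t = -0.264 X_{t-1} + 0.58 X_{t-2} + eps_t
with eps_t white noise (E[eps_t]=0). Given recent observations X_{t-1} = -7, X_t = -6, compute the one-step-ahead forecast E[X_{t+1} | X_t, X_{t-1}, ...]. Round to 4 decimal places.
E[X_{t+1} \mid \mathcal F_t] = -2.4760

For an AR(p) model X_t = c + sum_i phi_i X_{t-i} + eps_t, the
one-step-ahead conditional mean is
  E[X_{t+1} | X_t, ...] = c + sum_i phi_i X_{t+1-i}.
Substitute known values:
  E[X_{t+1} | ...] = (-0.264) * (-6) + (0.58) * (-7)
                   = -2.4760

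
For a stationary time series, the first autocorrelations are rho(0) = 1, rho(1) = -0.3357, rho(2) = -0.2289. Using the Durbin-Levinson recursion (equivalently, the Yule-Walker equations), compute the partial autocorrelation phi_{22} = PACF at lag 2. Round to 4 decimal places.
\phi_{22} = -0.3850

The PACF at lag k is phi_{kk}, the last component of the solution
to the Yule-Walker system G_k phi = r_k where
  (G_k)_{ij} = rho(|i - j|), (r_k)_i = rho(i), i,j = 1..k.
Equivalently, Durbin-Levinson gives phi_{kk} iteratively:
  phi_{11} = rho(1)
  phi_{kk} = [rho(k) - sum_{j=1..k-1} phi_{k-1,j} rho(k-j)]
            / [1 - sum_{j=1..k-1} phi_{k-1,j} rho(j)],
  phi_{k,j} = phi_{k-1,j} - phi_{kk} phi_{k-1,k-j},  j = 1..k-1.
Step k = 1:
  phi_11 = rho(1) = -0.3357.
Step k = 2:
  phi_22 = [rho(2) - phi_11 rho(1)] / [1 - phi_11 rho(1)] = [-0.2289 - (-0.3357)(-0.3357)] / [1 - (-0.3357)(-0.3357)]
         = -0.34159449 / 0.88730551 = -0.385.
Therefore phi_{22} = -0.3850.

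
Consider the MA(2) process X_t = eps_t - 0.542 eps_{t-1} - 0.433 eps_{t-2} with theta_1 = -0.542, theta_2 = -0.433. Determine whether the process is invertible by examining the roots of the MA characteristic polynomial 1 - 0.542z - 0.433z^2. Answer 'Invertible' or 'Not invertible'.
\text{Invertible}

The MA(q) characteristic polynomial is P(z) = 1 - 0.542z - 0.433z^2.
Invertibility requires all roots to lie outside the unit circle, i.e. |z| > 1 for every root.
Set 1 + (-0.542) z + (-0.433) z^2 = 0, i.e. a z^2 + b z + c = 0 with a = -0.433, b = -0.542, c = 1.
Discriminant D = b^2 - 4ac = (-0.542)^2 - 4*(-0.433)*1 = 0.293764 - (-1.732) = 2.025764.
D >= 0, so the roots are real: z = (-b +/- sqrt(D)) / (2a) = (0.542 +/- 1.423293) / (-0.866).
  z_1 = (0.542 + 1.423293) / (-0.866) = -2.2694,   |z_1| = 2.2694.
  z_2 = (0.542 - 1.423293) / (-0.866) = 1.0177,   |z_2| = 1.0177.
Moduli of all roots: 2.2694, 1.0177.
All moduli strictly greater than 1? Yes.
Verdict: Invertible.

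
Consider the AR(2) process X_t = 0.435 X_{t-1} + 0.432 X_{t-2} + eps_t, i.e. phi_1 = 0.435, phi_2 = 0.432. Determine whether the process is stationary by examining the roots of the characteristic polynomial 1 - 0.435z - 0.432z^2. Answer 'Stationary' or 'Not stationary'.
\text{Stationary}

The AR(p) characteristic polynomial is P(z) = 1 - 0.435z - 0.432z^2.
Stationarity requires all roots to lie outside the unit circle, i.e. |z| > 1 for every root.
Set 1 + (-0.435) z + (-0.432) z^2 = 0, i.e. a z^2 + b z + c = 0 with a = -0.432, b = -0.435, c = 1.
Discriminant D = b^2 - 4ac = (-0.435)^2 - 4*(-0.432)*1 = 0.189225 - (-1.728) = 1.917225.
D >= 0, so the roots are real: z = (-b +/- sqrt(D)) / (2a) = (0.435 +/- 1.384639) / (-0.864).
  z_1 = (0.435 + 1.384639) / (-0.864) = -2.1061,   |z_1| = 2.1061.
  z_2 = (0.435 - 1.384639) / (-0.864) = 1.0991,   |z_2| = 1.0991.
Moduli of all roots: 2.1061, 1.0991.
All moduli strictly greater than 1? Yes.
Verdict: Stationary.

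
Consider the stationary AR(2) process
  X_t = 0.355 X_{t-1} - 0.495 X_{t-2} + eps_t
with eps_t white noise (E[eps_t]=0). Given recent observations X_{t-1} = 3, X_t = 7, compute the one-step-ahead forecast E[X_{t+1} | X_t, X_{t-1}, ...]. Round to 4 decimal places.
E[X_{t+1} \mid \mathcal F_t] = 1.0000

For an AR(p) model X_t = c + sum_i phi_i X_{t-i} + eps_t, the
one-step-ahead conditional mean is
  E[X_{t+1} | X_t, ...] = c + sum_i phi_i X_{t+1-i}.
Substitute known values:
  E[X_{t+1} | ...] = (0.355) * (7) + (-0.495) * (3)
                   = 1.0000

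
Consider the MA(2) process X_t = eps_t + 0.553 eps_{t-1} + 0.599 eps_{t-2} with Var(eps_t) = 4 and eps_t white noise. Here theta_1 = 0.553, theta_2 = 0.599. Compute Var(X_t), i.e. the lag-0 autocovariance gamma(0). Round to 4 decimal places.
\gamma(0) = 6.6584

For an MA(q) process X_t = eps_t + sum_i theta_i eps_{t-i} with
Var(eps_t) = sigma^2, the variance is
  gamma(0) = sigma^2 * (1 + sum_i theta_i^2).
  sum_i theta_i^2 = (0.553)^2 + (0.599)^2 = 0.305809 + 0.358801 = 0.66461.
  gamma(0) = 4 * (1 + 0.66461) = 4 * 1.66461 = 6.65844, which rounds to 6.6584.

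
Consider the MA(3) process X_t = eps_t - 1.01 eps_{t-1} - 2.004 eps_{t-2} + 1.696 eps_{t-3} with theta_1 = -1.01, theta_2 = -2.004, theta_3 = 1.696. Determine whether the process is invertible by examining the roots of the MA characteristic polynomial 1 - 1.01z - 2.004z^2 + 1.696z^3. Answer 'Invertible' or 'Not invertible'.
\text{Not invertible}

The MA(q) characteristic polynomial is P(z) = 1 - 1.01z - 2.004z^2 + 1.696z^3.
Invertibility requires all roots to lie outside the unit circle, i.e. |z| > 1 for every root.
Degree 3: look for a simple real root z0 first, then factor out (1 - z/z0) and solve the remaining quadratic.
Testing z0 = 0.625: P(0.625) = 1 + (-1.01)(0.625) + (-2.004)(0.625)^2 + (1.696)(0.625)^3
  = 1 + (-0.63125) + (-0.782813) + (0.414062) = 0.  So z_0 = 0.625 is a root, |z_0| = 0.625.
Divide out the factor (1 - 1.6 z) = (1 - z/z0) (since 1/z0 = 1.6):
  P(z) = (1 - 1.6 z)(1 + (0.59) z + (-1.06) z^2)
  [check: z-coef 0.59 - (1.6) = -1.01; z^2-coef -1.06 - (1.6)(0.59) = -2.004; z^3-coef -(1.6)(-1.06) = 1.696.]
Remaining roots from the quadratic factor 1 + (0.59) z + (-1.06) z^2:
  Set 1 + (0.59) z + (-1.06) z^2 = 0, i.e. a z^2 + b z + c = 0 with a = -1.06, b = 0.59, c = 1.
  Discriminant D = b^2 - 4ac = (0.59)^2 - 4*(-1.06)*1 = 0.3481 - (-4.24) = 4.5881.
  D >= 0, so the roots are real: z = (-b +/- sqrt(D)) / (2a) = (-0.59 +/- 2.141985) / (-2.12).
    z_1 = (-0.59 + 2.141985) / (-2.12) = -0.7321,   |z_1| = 0.7321.
    z_2 = (-0.59 - 2.141985) / (-2.12) = 1.2887,   |z_2| = 1.2887.
Moduli of all roots: 0.6250, 0.7321, 1.2887.
All moduli strictly greater than 1? No.
Verdict: Not invertible.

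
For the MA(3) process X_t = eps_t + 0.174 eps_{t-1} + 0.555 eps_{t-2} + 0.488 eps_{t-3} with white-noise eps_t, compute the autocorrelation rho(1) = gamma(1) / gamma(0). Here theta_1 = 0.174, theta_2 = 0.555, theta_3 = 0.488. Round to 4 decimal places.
\rho(1) = 0.3434

For an MA(q) process with theta_0 = 1, the autocovariance is
  gamma(k) = sigma^2 * sum_{i=0..q-k} theta_i * theta_{i+k},
and rho(k) = gamma(k) / gamma(0). Sigma^2 cancels.
  numerator   = (1)*(0.174) + (0.174)*(0.555) + (0.555)*(0.488) = 0.54141.
  denominator = (1)^2 + (0.174)^2 + (0.555)^2 + (0.488)^2 = 1.576445.
  rho(1) = 0.54141 / 1.576445 = 0.3434.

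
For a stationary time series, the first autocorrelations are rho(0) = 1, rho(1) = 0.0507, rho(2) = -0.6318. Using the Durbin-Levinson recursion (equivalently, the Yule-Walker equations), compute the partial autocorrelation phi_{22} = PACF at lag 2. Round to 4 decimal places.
\phi_{22} = -0.6360

The PACF at lag k is phi_{kk}, the last component of the solution
to the Yule-Walker system G_k phi = r_k where
  (G_k)_{ij} = rho(|i - j|), (r_k)_i = rho(i), i,j = 1..k.
Equivalently, Durbin-Levinson gives phi_{kk} iteratively:
  phi_{11} = rho(1)
  phi_{kk} = [rho(k) - sum_{j=1..k-1} phi_{k-1,j} rho(k-j)]
            / [1 - sum_{j=1..k-1} phi_{k-1,j} rho(j)],
  phi_{k,j} = phi_{k-1,j} - phi_{kk} phi_{k-1,k-j},  j = 1..k-1.
Step k = 1:
  phi_11 = rho(1) = 0.0507.
Step k = 2:
  phi_22 = [rho(2) - phi_11 rho(1)] / [1 - phi_11 rho(1)] = [-0.6318 - (0.0507)(0.0507)] / [1 - (0.0507)(0.0507)]
         = -0.63437049 / 0.99742951 = -0.636.
Therefore phi_{22} = -0.6360.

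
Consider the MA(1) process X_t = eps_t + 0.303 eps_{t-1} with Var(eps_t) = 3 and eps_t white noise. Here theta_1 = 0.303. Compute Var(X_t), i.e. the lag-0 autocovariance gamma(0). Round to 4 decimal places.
\gamma(0) = 3.2754

For an MA(q) process X_t = eps_t + sum_i theta_i eps_{t-i} with
Var(eps_t) = sigma^2, the variance is
  gamma(0) = sigma^2 * (1 + sum_i theta_i^2).
  sum_i theta_i^2 = (0.303)^2 = 0.091809.
  gamma(0) = 3 * (1 + 0.091809) = 3 * 1.091809 = 3.275427, which rounds to 3.2754.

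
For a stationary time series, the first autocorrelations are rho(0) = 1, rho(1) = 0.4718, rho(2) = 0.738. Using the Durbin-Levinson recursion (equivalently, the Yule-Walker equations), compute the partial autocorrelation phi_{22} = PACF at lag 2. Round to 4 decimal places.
\phi_{22} = 0.6630

The PACF at lag k is phi_{kk}, the last component of the solution
to the Yule-Walker system G_k phi = r_k where
  (G_k)_{ij} = rho(|i - j|), (r_k)_i = rho(i), i,j = 1..k.
Equivalently, Durbin-Levinson gives phi_{kk} iteratively:
  phi_{11} = rho(1)
  phi_{kk} = [rho(k) - sum_{j=1..k-1} phi_{k-1,j} rho(k-j)]
            / [1 - sum_{j=1..k-1} phi_{k-1,j} rho(j)],
  phi_{k,j} = phi_{k-1,j} - phi_{kk} phi_{k-1,k-j},  j = 1..k-1.
Step k = 1:
  phi_11 = rho(1) = 0.4718.
Step k = 2:
  phi_22 = [rho(2) - phi_11 rho(1)] / [1 - phi_11 rho(1)] = [0.738 - (0.4718)(0.4718)] / [1 - (0.4718)(0.4718)]
         = 0.51540476 / 0.77740476 = 0.663.
Therefore phi_{22} = 0.6630.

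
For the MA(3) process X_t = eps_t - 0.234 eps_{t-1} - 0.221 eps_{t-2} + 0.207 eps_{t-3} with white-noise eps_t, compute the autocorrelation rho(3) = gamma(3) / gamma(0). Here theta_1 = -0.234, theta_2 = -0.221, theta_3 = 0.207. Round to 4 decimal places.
\rho(3) = 0.1806

For an MA(q) process with theta_0 = 1, the autocovariance is
  gamma(k) = sigma^2 * sum_{i=0..q-k} theta_i * theta_{i+k},
and rho(k) = gamma(k) / gamma(0). Sigma^2 cancels.
  numerator   = (1)*(0.207) = 0.207.
  denominator = (1)^2 + (-0.234)^2 + (-0.221)^2 + (0.207)^2 = 1.146446.
  rho(3) = 0.207 / 1.146446 = 0.1806.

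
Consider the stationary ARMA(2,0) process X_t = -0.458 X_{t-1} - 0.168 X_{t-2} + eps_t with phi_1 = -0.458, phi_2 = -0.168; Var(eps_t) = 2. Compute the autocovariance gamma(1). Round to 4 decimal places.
\gamma(1) = -0.9537

Multiply the model equation by X_{t-k} and take expectations. With theta_0 = psi_0 = 1 and psi_j the MA(infinity) weights, this gives
  gamma(k) - sum_i phi_i gamma(k-i) = c_k,
  c_k = sigma^2 * sum_{j=k..q} theta_j psi_{j-k}   (c_k = 0 for k > q),
using gamma(-m) = gamma(m).
Pure AR (q = 0): c_0 = sigma^2 = 2, c_k = 0 for k >= 1.
Equations for k = 0, 1, 2 (AR order 2, c_2 = 0):
  (E0) gamma(0) = phi_1 gamma(1) + phi_2 gamma(2) + c_0
  (E1) gamma(1) = phi_1 gamma(0) + phi_2 gamma(1) + c_1
  (E2) gamma(2) = phi_1 gamma(1) + phi_2 gamma(0)
From (E1): gamma(1) = A gamma(0) + B with
  A = phi_1 / (1 - phi_2) = -0.458 / 1.168 = -0.392123,   B = c_1 / (1 - phi_2) = 0 / 1.168 = 0.
Insert (E2) into (E0): gamma(0) (1 - phi_2^2) = phi_1 (1 + phi_2) gamma(1) + c_0.
  phi_1 (1 + phi_2) = (-0.458)(0.832) = -0.381056,   1 - phi_2^2 = 0.971776.
Replace gamma(1) by A gamma(0) + B and collect gamma(0):
  gamma(0) [0.971776 - (-0.381056)(-0.392123)] = c_0 = 2
  gamma(0) * 0.822355 = 2
  gamma(0) = 2 / 0.822355 = 2.432039.
  gamma(1) = A gamma(0) = (-0.392123)(2.432039) = -0.953659.
Therefore gamma(1) = -0.9537 (to 4 decimal places).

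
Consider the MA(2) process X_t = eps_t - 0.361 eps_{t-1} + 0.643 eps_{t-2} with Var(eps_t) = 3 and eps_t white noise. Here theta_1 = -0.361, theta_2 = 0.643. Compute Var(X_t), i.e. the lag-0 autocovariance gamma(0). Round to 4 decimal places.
\gamma(0) = 4.6313

For an MA(q) process X_t = eps_t + sum_i theta_i eps_{t-i} with
Var(eps_t) = sigma^2, the variance is
  gamma(0) = sigma^2 * (1 + sum_i theta_i^2).
  sum_i theta_i^2 = (-0.361)^2 + (0.643)^2 = 0.130321 + 0.413449 = 0.54377.
  gamma(0) = 3 * (1 + 0.54377) = 3 * 1.54377 = 4.63131, which rounds to 4.6313.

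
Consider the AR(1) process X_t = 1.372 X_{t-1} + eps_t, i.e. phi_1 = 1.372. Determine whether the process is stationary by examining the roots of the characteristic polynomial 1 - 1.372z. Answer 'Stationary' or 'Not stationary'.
\text{Not stationary}

The AR(p) characteristic polynomial is P(z) = 1 - 1.372z.
Stationarity requires all roots to lie outside the unit circle, i.e. |z| > 1 for every root.
This is linear in z: 1 + (-1.372) z = 0  =>  z = -1/(-1.372) = 0.728863,  |z| = 0.728863.
Moduli of all roots: 0.7289.
All moduli strictly greater than 1? No.
Verdict: Not stationary.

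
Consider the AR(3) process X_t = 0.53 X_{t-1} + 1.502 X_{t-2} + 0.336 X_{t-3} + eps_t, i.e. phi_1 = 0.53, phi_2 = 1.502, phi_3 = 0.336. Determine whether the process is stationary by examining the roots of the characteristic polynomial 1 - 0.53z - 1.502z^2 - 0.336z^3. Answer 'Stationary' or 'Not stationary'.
\text{Not stationary}

The AR(p) characteristic polynomial is P(z) = 1 - 0.53z - 1.502z^2 - 0.336z^3.
Stationarity requires all roots to lie outside the unit circle, i.e. |z| > 1 for every root.
Degree 3: look for a simple real root z0 first, then factor out (1 - z/z0) and solve the remaining quadratic.
Testing z0 = 0.625: P(0.625) = 1 + (-0.53)(0.625) + (-1.502)(0.625)^2 + (-0.336)(0.625)^3
  = 1 + (-0.33125) + (-0.586719) + (-0.082031) = 0.  So z_0 = 0.625 is a root, |z_0| = 0.625.
Divide out the factor (1 - 1.6 z) = (1 - z/z0) (since 1/z0 = 1.6):
  P(z) = (1 - 1.6 z)(1 + (1.07) z + (0.21) z^2)
  [check: z-coef 1.07 - (1.6) = -0.53; z^2-coef 0.21 - (1.6)(1.07) = -1.502; z^3-coef -(1.6)(0.21) = -0.336.]
Remaining roots from the quadratic factor 1 + (1.07) z + (0.21) z^2:
  Set 1 + (1.07) z + (0.21) z^2 = 0, i.e. a z^2 + b z + c = 0 with a = 0.21, b = 1.07, c = 1.
  Discriminant D = b^2 - 4ac = (1.07)^2 - 4*(0.21)*1 = 1.1449 - (0.84) = 0.3049.
  D >= 0, so the roots are real: z = (-b +/- sqrt(D)) / (2a) = (-1.07 +/- 0.552178) / (0.42).
    z_1 = (-1.07 + 0.552178) / (0.42) = -1.2329,   |z_1| = 1.2329.
    z_2 = (-1.07 - 0.552178) / (0.42) = -3.8623,   |z_2| = 3.8623.
Moduli of all roots: 0.6250, 1.2329, 3.8623.
All moduli strictly greater than 1? No.
Verdict: Not stationary.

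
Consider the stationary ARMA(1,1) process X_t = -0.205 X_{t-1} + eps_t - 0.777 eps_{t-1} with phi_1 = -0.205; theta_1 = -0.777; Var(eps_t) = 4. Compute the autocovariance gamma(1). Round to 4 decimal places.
\gamma(1) = -4.7534

Multiply the model equation by X_{t-k} and take expectations. With theta_0 = psi_0 = 1 and psi_j the MA(infinity) weights, this gives
  gamma(k) - sum_i phi_i gamma(k-i) = c_k,
  c_k = sigma^2 * sum_{j=k..q} theta_j psi_{j-k}   (c_k = 0 for k > q),
using gamma(-m) = gamma(m).
psi-weights needed (psi_j = theta_j + sum_i phi_i psi_{j-i}):
  psi_1 = theta_1 + phi_1 = -0.777 + (-0.205) = -0.982
Right-hand sides:
  c_0 = sigma^2 (1 + theta_1 psi_1) = 4 * (1 + (-0.777)(-0.982)) = 4 * 1.763014 = 7.052056
  c_1 = sigma^2 theta_1 = 4 * (-0.777) = -3.108
  c_2 = 0
Equations for k = 0 and k = 1 (AR order 1):
  gamma(0) = phi_1 gamma(1) + c_0
  gamma(1) = phi_1 gamma(0) + c_1
Substituting the second into the first: gamma(0) (1 - phi_1^2) = c_0 + phi_1 c_1, so
  gamma(0) = (c_0 + phi_1 c_1) / (1 - phi_1^2) = (7.052056 + (-0.205)(-3.108)) / (1 - (-0.205)^2) = 7.689196 / 0.957975 = 8.02651.
  gamma(1) = phi_1 gamma(0) + c_1 = (-0.205)(8.02651) + (-3.108) = -4.753435.
Therefore gamma(1) = -4.7534 (to 4 decimal places).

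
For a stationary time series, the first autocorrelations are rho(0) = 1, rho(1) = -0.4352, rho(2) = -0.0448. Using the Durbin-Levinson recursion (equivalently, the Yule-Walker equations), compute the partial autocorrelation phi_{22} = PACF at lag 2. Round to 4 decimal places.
\phi_{22} = -0.2889

The PACF at lag k is phi_{kk}, the last component of the solution
to the Yule-Walker system G_k phi = r_k where
  (G_k)_{ij} = rho(|i - j|), (r_k)_i = rho(i), i,j = 1..k.
Equivalently, Durbin-Levinson gives phi_{kk} iteratively:
  phi_{11} = rho(1)
  phi_{kk} = [rho(k) - sum_{j=1..k-1} phi_{k-1,j} rho(k-j)]
            / [1 - sum_{j=1..k-1} phi_{k-1,j} rho(j)],
  phi_{k,j} = phi_{k-1,j} - phi_{kk} phi_{k-1,k-j},  j = 1..k-1.
Step k = 1:
  phi_11 = rho(1) = -0.4352.
Step k = 2:
  phi_22 = [rho(2) - phi_11 rho(1)] / [1 - phi_11 rho(1)] = [-0.0448 - (-0.4352)(-0.4352)] / [1 - (-0.4352)(-0.4352)]
         = -0.23419904 / 0.81060096 = -0.2889.
Therefore phi_{22} = -0.2889.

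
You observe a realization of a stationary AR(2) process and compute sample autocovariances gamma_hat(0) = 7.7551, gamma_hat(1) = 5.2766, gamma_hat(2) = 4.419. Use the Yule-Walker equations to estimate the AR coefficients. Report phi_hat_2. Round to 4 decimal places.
\hat\phi_{2} = 0.1990

The Yule-Walker equations for an AR(p) process read, in matrix form,
  Gamma_p phi = r_p,   with   (Gamma_p)_{ij} = gamma(|i - j|),
                       (r_p)_i = gamma(i),   i,j = 1..p.
Substitute the sample gammas (Toeplitz matrix and right-hand side of size 2):
  Gamma_p = [[7.7551, 5.2766], [5.2766, 7.7551]]
  r_p     = [5.2766, 4.419]
Written out:
  7.7551 phi_1 + 5.2766 phi_2 = 5.2766
  5.2766 phi_1 + 7.7551 phi_2 = 4.419
Solve by Cramer's rule:
  det = gamma(0)^2 - gamma(1)^2 = (7.7551)^2 - (5.2766)^2 = 60.14157601 - 27.84250756 = 32.29906845
  phi_hat_1 = [gamma(1) gamma(0) - gamma(1) gamma(2)] / det = [(5.2766)(7.7551) - (5.2766)(4.419)] / 32.29906845 = 17.60326526 / 32.29906845 = 0.545
  phi_hat_2 = [gamma(0) gamma(2) - gamma(1)^2] / det = [(7.7551)(4.419) - (5.2766)^2] / 32.29906845 = 6.42727934 / 32.29906845 = 0.199
So phi_hat = [0.5450, 0.1990].
Therefore phi_hat_2 = 0.1990.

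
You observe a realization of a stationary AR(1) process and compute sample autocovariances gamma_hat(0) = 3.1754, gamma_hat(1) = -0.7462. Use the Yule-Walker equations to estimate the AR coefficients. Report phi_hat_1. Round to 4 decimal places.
\hat\phi_{1} = -0.2350

The Yule-Walker equations for an AR(p) process read, in matrix form,
  Gamma_p phi = r_p,   with   (Gamma_p)_{ij} = gamma(|i - j|),
                       (r_p)_i = gamma(i),   i,j = 1..p.
Substitute the sample gammas (Toeplitz matrix and right-hand side of size 1):
  Gamma_p = [[3.1754]]
  r_p     = [-0.7462]
With p = 1 this is the single equation gamma(0) phi_1 = gamma(1):
  phi_hat_1 = gamma(1) / gamma(0) = -0.7462 / 3.1754 = -0.2350.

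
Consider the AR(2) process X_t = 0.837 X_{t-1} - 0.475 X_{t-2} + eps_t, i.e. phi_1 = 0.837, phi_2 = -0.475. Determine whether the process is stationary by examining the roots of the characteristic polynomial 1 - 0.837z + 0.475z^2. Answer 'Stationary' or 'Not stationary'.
\text{Stationary}

The AR(p) characteristic polynomial is P(z) = 1 - 0.837z + 0.475z^2.
Stationarity requires all roots to lie outside the unit circle, i.e. |z| > 1 for every root.
Set 1 + (-0.837) z + (0.475) z^2 = 0, i.e. a z^2 + b z + c = 0 with a = 0.475, b = -0.837, c = 1.
Discriminant D = b^2 - 4ac = (-0.837)^2 - 4*(0.475)*1 = 0.700569 - (1.9) = -1.199431.
D < 0, so the roots are the complex-conjugate pair z = (-b +/- i sqrt(-D)) / (2a) = 0.8811 +/- 1.1528i.
For a conjugate pair |z|^2 = z * conj(z) = (product of roots) = c/a = 1/(0.475) = 2.105263, so |z| = sqrt(2.105263) = 1.451 for both roots.
Moduli of all roots: 1.4510, 1.4510.
All moduli strictly greater than 1? Yes.
Verdict: Stationary.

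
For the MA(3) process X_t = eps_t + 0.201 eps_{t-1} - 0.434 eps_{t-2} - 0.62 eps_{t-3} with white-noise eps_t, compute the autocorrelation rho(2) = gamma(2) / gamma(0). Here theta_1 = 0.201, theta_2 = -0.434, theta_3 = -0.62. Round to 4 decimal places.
\rho(2) = -0.3463

For an MA(q) process with theta_0 = 1, the autocovariance is
  gamma(k) = sigma^2 * sum_{i=0..q-k} theta_i * theta_{i+k},
and rho(k) = gamma(k) / gamma(0). Sigma^2 cancels.
  numerator   = (1)*(-0.434) + (0.201)*(-0.62) = -0.55862.
  denominator = (1)^2 + (0.201)^2 + (-0.434)^2 + (-0.62)^2 = 1.613157.
  rho(2) = -0.55862 / 1.613157 = -0.3463.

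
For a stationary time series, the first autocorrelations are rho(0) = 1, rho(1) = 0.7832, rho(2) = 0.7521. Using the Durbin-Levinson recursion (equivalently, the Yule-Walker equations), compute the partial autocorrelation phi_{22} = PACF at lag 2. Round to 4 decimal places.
\phi_{22} = 0.3588

The PACF at lag k is phi_{kk}, the last component of the solution
to the Yule-Walker system G_k phi = r_k where
  (G_k)_{ij} = rho(|i - j|), (r_k)_i = rho(i), i,j = 1..k.
Equivalently, Durbin-Levinson gives phi_{kk} iteratively:
  phi_{11} = rho(1)
  phi_{kk} = [rho(k) - sum_{j=1..k-1} phi_{k-1,j} rho(k-j)]
            / [1 - sum_{j=1..k-1} phi_{k-1,j} rho(j)],
  phi_{k,j} = phi_{k-1,j} - phi_{kk} phi_{k-1,k-j},  j = 1..k-1.
Step k = 1:
  phi_11 = rho(1) = 0.7832.
Step k = 2:
  phi_22 = [rho(2) - phi_11 rho(1)] / [1 - phi_11 rho(1)] = [0.7521 - (0.7832)(0.7832)] / [1 - (0.7832)(0.7832)]
         = 0.13869776 / 0.38659776 = 0.3588.
Therefore phi_{22} = 0.3588.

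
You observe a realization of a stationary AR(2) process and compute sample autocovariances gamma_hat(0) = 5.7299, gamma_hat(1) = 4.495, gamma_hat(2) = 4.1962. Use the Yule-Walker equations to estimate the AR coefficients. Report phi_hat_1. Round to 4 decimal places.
\hat\phi_{1} = 0.5460

The Yule-Walker equations for an AR(p) process read, in matrix form,
  Gamma_p phi = r_p,   with   (Gamma_p)_{ij} = gamma(|i - j|),
                       (r_p)_i = gamma(i),   i,j = 1..p.
Substitute the sample gammas (Toeplitz matrix and right-hand side of size 2):
  Gamma_p = [[5.7299, 4.495], [4.495, 5.7299]]
  r_p     = [4.495, 4.1962]
Written out:
  5.7299 phi_1 + 4.495 phi_2 = 4.495
  4.495 phi_1 + 5.7299 phi_2 = 4.1962
Solve by Cramer's rule:
  det = gamma(0)^2 - gamma(1)^2 = (5.7299)^2 - (4.495)^2 = 32.83175401 - 20.205025 = 12.62672901
  phi_hat_1 = [gamma(1) gamma(0) - gamma(1) gamma(2)] / det = [(4.495)(5.7299) - (4.495)(4.1962)] / 12.62672901 = 6.8939815 / 12.62672901 = 0.546
  phi_hat_2 = [gamma(0) gamma(2) - gamma(1)^2] / det = [(5.7299)(4.1962) - (4.495)^2] / 12.62672901 = 3.83878138 / 12.62672901 = 0.304
So phi_hat = [0.5460, 0.3040].
Therefore phi_hat_1 = 0.5460.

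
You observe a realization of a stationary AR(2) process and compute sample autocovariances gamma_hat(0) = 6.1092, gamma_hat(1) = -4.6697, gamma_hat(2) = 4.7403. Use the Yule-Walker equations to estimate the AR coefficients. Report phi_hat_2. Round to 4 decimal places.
\hat\phi_{2} = 0.4610

The Yule-Walker equations for an AR(p) process read, in matrix form,
  Gamma_p phi = r_p,   with   (Gamma_p)_{ij} = gamma(|i - j|),
                       (r_p)_i = gamma(i),   i,j = 1..p.
Substitute the sample gammas (Toeplitz matrix and right-hand side of size 2):
  Gamma_p = [[6.1092, -4.6697], [-4.6697, 6.1092]]
  r_p     = [-4.6697, 4.7403]
Written out:
  6.1092 phi_1 - 4.6697 phi_2 = -4.6697
  -4.6697 phi_1 + 6.1092 phi_2 = 4.7403
Solve by Cramer's rule:
  det = gamma(0)^2 - gamma(1)^2 = (6.1092)^2 - (-4.6697)^2 = 37.32232464 - 21.80609809 = 15.51622655
  phi_hat_1 = [gamma(1) gamma(0) - gamma(1) gamma(2)] / det = [(-4.6697)(6.1092) - (-4.6697)(4.7403)] / 15.51622655 = -6.39235233 / 15.51622655 = -0.412
  phi_hat_2 = [gamma(0) gamma(2) - gamma(1)^2] / det = [(6.1092)(4.7403) - (-4.6697)^2] / 15.51622655 = 7.15334267 / 15.51622655 = 0.461
So phi_hat = [-0.4120, 0.4610].
Therefore phi_hat_2 = 0.4610.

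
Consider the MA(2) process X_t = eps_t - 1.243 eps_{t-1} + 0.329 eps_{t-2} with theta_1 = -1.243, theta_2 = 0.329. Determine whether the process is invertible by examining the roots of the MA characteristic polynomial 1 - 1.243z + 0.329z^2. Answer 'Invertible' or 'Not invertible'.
\text{Invertible}

The MA(q) characteristic polynomial is P(z) = 1 - 1.243z + 0.329z^2.
Invertibility requires all roots to lie outside the unit circle, i.e. |z| > 1 for every root.
Set 1 + (-1.243) z + (0.329) z^2 = 0, i.e. a z^2 + b z + c = 0 with a = 0.329, b = -1.243, c = 1.
Discriminant D = b^2 - 4ac = (-1.243)^2 - 4*(0.329)*1 = 1.545049 - (1.316) = 0.229049.
D >= 0, so the roots are real: z = (-b +/- sqrt(D)) / (2a) = (1.243 +/- 0.478591) / (0.658).
  z_1 = (1.243 + 0.478591) / (0.658) = 2.6164,   |z_1| = 2.6164.
  z_2 = (1.243 - 0.478591) / (0.658) = 1.1617,   |z_2| = 1.1617.
Moduli of all roots: 2.6164, 1.1617.
All moduli strictly greater than 1? Yes.
Verdict: Invertible.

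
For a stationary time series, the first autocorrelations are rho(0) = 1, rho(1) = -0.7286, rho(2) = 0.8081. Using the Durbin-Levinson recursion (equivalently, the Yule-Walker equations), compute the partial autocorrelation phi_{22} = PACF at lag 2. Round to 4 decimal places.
\phi_{22} = 0.5910

The PACF at lag k is phi_{kk}, the last component of the solution
to the Yule-Walker system G_k phi = r_k where
  (G_k)_{ij} = rho(|i - j|), (r_k)_i = rho(i), i,j = 1..k.
Equivalently, Durbin-Levinson gives phi_{kk} iteratively:
  phi_{11} = rho(1)
  phi_{kk} = [rho(k) - sum_{j=1..k-1} phi_{k-1,j} rho(k-j)]
            / [1 - sum_{j=1..k-1} phi_{k-1,j} rho(j)],
  phi_{k,j} = phi_{k-1,j} - phi_{kk} phi_{k-1,k-j},  j = 1..k-1.
Step k = 1:
  phi_11 = rho(1) = -0.7286.
Step k = 2:
  phi_22 = [rho(2) - phi_11 rho(1)] / [1 - phi_11 rho(1)] = [0.8081 - (-0.7286)(-0.7286)] / [1 - (-0.7286)(-0.7286)]
         = 0.27724204 / 0.46914204 = 0.591.
Therefore phi_{22} = 0.5910.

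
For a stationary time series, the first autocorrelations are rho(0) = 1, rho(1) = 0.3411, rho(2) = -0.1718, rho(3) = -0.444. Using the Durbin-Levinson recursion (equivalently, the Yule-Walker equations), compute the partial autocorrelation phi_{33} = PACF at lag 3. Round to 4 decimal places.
\phi_{33} = -0.3230

The PACF at lag k is phi_{kk}, the last component of the solution
to the Yule-Walker system G_k phi = r_k where
  (G_k)_{ij} = rho(|i - j|), (r_k)_i = rho(i), i,j = 1..k.
Equivalently, Durbin-Levinson gives phi_{kk} iteratively:
  phi_{11} = rho(1)
  phi_{kk} = [rho(k) - sum_{j=1..k-1} phi_{k-1,j} rho(k-j)]
            / [1 - sum_{j=1..k-1} phi_{k-1,j} rho(j)],
  phi_{k,j} = phi_{k-1,j} - phi_{kk} phi_{k-1,k-j},  j = 1..k-1.
Step k = 1:
  phi_11 = rho(1) = 0.3411.
Step k = 2:
  phi_22 = [rho(2) - phi_11 rho(1)] / [1 - phi_11 rho(1)] = [-0.1718 - (0.3411)(0.3411)] / [1 - (0.3411)(0.3411)]
         = -0.28814921 / 0.88365079 = -0.326089.
  Update: phi_21 = phi_11 - phi_22 phi_11 = 0.3411 - (-0.326089)(0.3411) = 0.452329.
Step k = 3:
  phi_33 = [rho(3) - phi_21 rho(2) - phi_22 rho(1)] / [1 - phi_21 rho(1) - phi_22 rho(2)]
    numerator   = -0.444 - (0.452329)(-0.1718) - (-0.326089)(0.3411) = -0.25506074
    denominator = 1 - (0.452329)(0.3411) - (-0.326089)(-0.1718) = 0.78968837
  phi_33 = -0.25506074 / 0.78968837 = -0.323.
Therefore phi_{33} = -0.3230.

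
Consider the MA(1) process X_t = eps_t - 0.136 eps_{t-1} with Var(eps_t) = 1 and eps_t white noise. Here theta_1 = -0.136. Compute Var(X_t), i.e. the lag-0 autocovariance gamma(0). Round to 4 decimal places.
\gamma(0) = 1.0185

For an MA(q) process X_t = eps_t + sum_i theta_i eps_{t-i} with
Var(eps_t) = sigma^2, the variance is
  gamma(0) = sigma^2 * (1 + sum_i theta_i^2).
  sum_i theta_i^2 = (-0.136)^2 = 0.018496.
  gamma(0) = 1 * (1 + 0.018496) = 1 * 1.018496 = 1.018496, which rounds to 1.0185.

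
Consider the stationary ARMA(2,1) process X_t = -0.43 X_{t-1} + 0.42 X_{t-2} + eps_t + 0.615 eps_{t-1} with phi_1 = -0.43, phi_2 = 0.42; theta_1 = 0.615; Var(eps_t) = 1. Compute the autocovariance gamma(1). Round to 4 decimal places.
\gamma(1) = 0.1283

Multiply the model equation by X_{t-k} and take expectations. With theta_0 = psi_0 = 1 and psi_j the MA(infinity) weights, this gives
  gamma(k) - sum_i phi_i gamma(k-i) = c_k,
  c_k = sigma^2 * sum_{j=k..q} theta_j psi_{j-k}   (c_k = 0 for k > q),
using gamma(-m) = gamma(m).
psi-weights needed (psi_j = theta_j + sum_i phi_i psi_{j-i}):
  psi_1 = theta_1 + phi_1 = 0.615 + (-0.43) = 0.185
Right-hand sides:
  c_0 = sigma^2 (1 + theta_1 psi_1) = 1 * (1 + (0.615)(0.185)) = 1 * 1.113775 = 1.113775
  c_1 = sigma^2 theta_1 = 1 * (0.615) = 0.615
  c_2 = 0
Equations for k = 0, 1, 2 (AR order 2, c_2 = 0):
  (E0) gamma(0) = phi_1 gamma(1) + phi_2 gamma(2) + c_0
  (E1) gamma(1) = phi_1 gamma(0) + phi_2 gamma(1) + c_1
  (E2) gamma(2) = phi_1 gamma(1) + phi_2 gamma(0)
From (E1): gamma(1) = A gamma(0) + B with
  A = phi_1 / (1 - phi_2) = -0.43 / 0.58 = -0.741379,   B = c_1 / (1 - phi_2) = 0.615 / 0.58 = 1.060345.
Insert (E2) into (E0): gamma(0) (1 - phi_2^2) = phi_1 (1 + phi_2) gamma(1) + c_0.
  phi_1 (1 + phi_2) = (-0.43)(1.42) = -0.6106,   1 - phi_2^2 = 0.8236.
Replace gamma(1) by A gamma(0) + B and collect gamma(0):
  gamma(0) [0.8236 - (-0.6106)(-0.741379)] = (-0.6106)(1.060345) + 1.113775
  gamma(0) * 0.370914 = 0.466328
  gamma(0) = 0.466328 / 0.370914 = 1.257242.
  gamma(1) = A gamma(0) + B = (-0.741379)(1.257242) + (1.060345) = 0.128252.
Therefore gamma(1) = 0.1283 (to 4 decimal places).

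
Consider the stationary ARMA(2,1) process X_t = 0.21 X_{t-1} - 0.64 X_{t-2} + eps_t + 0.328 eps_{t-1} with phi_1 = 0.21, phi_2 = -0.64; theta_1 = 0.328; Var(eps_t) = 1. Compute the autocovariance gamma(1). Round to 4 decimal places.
\gamma(1) = 0.4627

Multiply the model equation by X_{t-k} and take expectations. With theta_0 = psi_0 = 1 and psi_j the MA(infinity) weights, this gives
  gamma(k) - sum_i phi_i gamma(k-i) = c_k,
  c_k = sigma^2 * sum_{j=k..q} theta_j psi_{j-k}   (c_k = 0 for k > q),
using gamma(-m) = gamma(m).
psi-weights needed (psi_j = theta_j + sum_i phi_i psi_{j-i}):
  psi_1 = theta_1 + phi_1 = 0.328 + (0.21) = 0.538
Right-hand sides:
  c_0 = sigma^2 (1 + theta_1 psi_1) = 1 * (1 + (0.328)(0.538)) = 1 * 1.176464 = 1.176464
  c_1 = sigma^2 theta_1 = 1 * (0.328) = 0.328
  c_2 = 0
Equations for k = 0, 1, 2 (AR order 2, c_2 = 0):
  (E0) gamma(0) = phi_1 gamma(1) + phi_2 gamma(2) + c_0
  (E1) gamma(1) = phi_1 gamma(0) + phi_2 gamma(1) + c_1
  (E2) gamma(2) = phi_1 gamma(1) + phi_2 gamma(0)
From (E1): gamma(1) = A gamma(0) + B with
  A = phi_1 / (1 - phi_2) = 0.21 / 1.64 = 0.128049,   B = c_1 / (1 - phi_2) = 0.328 / 1.64 = 0.2.
Insert (E2) into (E0): gamma(0) (1 - phi_2^2) = phi_1 (1 + phi_2) gamma(1) + c_0.
  phi_1 (1 + phi_2) = (0.21)(0.36) = 0.0756,   1 - phi_2^2 = 0.5904.
Replace gamma(1) by A gamma(0) + B and collect gamma(0):
  gamma(0) [0.5904 - (0.0756)(0.128049)] = (0.0756)(0.2) + 1.176464
  gamma(0) * 0.58072 = 1.191584
  gamma(0) = 1.191584 / 0.58072 = 2.05191.
  gamma(1) = A gamma(0) + B = (0.128049)(2.05191) + (0.2) = 0.462745.
Therefore gamma(1) = 0.4627 (to 4 decimal places).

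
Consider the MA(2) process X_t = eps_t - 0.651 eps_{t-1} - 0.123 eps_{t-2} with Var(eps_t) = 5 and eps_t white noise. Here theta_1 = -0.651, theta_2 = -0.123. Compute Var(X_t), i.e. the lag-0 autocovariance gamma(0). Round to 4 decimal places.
\gamma(0) = 7.1947

For an MA(q) process X_t = eps_t + sum_i theta_i eps_{t-i} with
Var(eps_t) = sigma^2, the variance is
  gamma(0) = sigma^2 * (1 + sum_i theta_i^2).
  sum_i theta_i^2 = (-0.651)^2 + (-0.123)^2 = 0.423801 + 0.015129 = 0.43893.
  gamma(0) = 5 * (1 + 0.43893) = 5 * 1.43893 = 7.19465, which rounds to 7.1947.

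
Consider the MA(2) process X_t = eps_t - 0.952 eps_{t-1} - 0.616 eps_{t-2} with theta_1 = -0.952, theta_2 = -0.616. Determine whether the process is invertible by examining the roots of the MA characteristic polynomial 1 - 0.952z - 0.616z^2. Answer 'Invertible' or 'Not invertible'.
\text{Not invertible}

The MA(q) characteristic polynomial is P(z) = 1 - 0.952z - 0.616z^2.
Invertibility requires all roots to lie outside the unit circle, i.e. |z| > 1 for every root.
Set 1 + (-0.952) z + (-0.616) z^2 = 0, i.e. a z^2 + b z + c = 0 with a = -0.616, b = -0.952, c = 1.
Discriminant D = b^2 - 4ac = (-0.952)^2 - 4*(-0.616)*1 = 0.906304 - (-2.464) = 3.370304.
D >= 0, so the roots are real: z = (-b +/- sqrt(D)) / (2a) = (0.952 +/- 1.835839) / (-1.232).
  z_1 = (0.952 + 1.835839) / (-1.232) = -2.2629,   |z_1| = 2.2629.
  z_2 = (0.952 - 1.835839) / (-1.232) = 0.7174,   |z_2| = 0.7174.
Moduli of all roots: 2.2629, 0.7174.
All moduli strictly greater than 1? No.
Verdict: Not invertible.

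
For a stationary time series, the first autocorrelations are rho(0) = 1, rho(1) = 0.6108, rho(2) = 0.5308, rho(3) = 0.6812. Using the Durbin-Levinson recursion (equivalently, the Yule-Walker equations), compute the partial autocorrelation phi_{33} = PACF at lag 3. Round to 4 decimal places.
\phi_{33} = 0.4851

The PACF at lag k is phi_{kk}, the last component of the solution
to the Yule-Walker system G_k phi = r_k where
  (G_k)_{ij} = rho(|i - j|), (r_k)_i = rho(i), i,j = 1..k.
Equivalently, Durbin-Levinson gives phi_{kk} iteratively:
  phi_{11} = rho(1)
  phi_{kk} = [rho(k) - sum_{j=1..k-1} phi_{k-1,j} rho(k-j)]
            / [1 - sum_{j=1..k-1} phi_{k-1,j} rho(j)],
  phi_{k,j} = phi_{k-1,j} - phi_{kk} phi_{k-1,k-j},  j = 1..k-1.
Step k = 1:
  phi_11 = rho(1) = 0.6108.
Step k = 2:
  phi_22 = [rho(2) - phi_11 rho(1)] / [1 - phi_11 rho(1)] = [0.5308 - (0.6108)(0.6108)] / [1 - (0.6108)(0.6108)]
         = 0.15772336 / 0.62692336 = 0.251583.
  Update: phi_21 = phi_11 - phi_22 phi_11 = 0.6108 - (0.251583)(0.6108) = 0.457133.
Step k = 3:
  phi_33 = [rho(3) - phi_21 rho(2) - phi_22 rho(1)] / [1 - phi_21 rho(1) - phi_22 rho(2)]
    numerator   = 0.6812 - (0.457133)(0.5308) - (0.251583)(0.6108) = 0.28488681
    denominator = 1 - (0.457133)(0.6108) - (0.251583)(0.5308) = 0.58724282
  phi_33 = 0.28488681 / 0.58724282 = 0.4851.
Therefore phi_{33} = 0.4851.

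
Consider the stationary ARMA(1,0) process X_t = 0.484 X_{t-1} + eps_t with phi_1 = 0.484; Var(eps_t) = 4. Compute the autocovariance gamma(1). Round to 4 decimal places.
\gamma(1) = 2.5283

Multiply the model equation by X_{t-k} and take expectations. With theta_0 = psi_0 = 1 and psi_j the MA(infinity) weights, this gives
  gamma(k) - sum_i phi_i gamma(k-i) = c_k,
  c_k = sigma^2 * sum_{j=k..q} theta_j psi_{j-k}   (c_k = 0 for k > q),
using gamma(-m) = gamma(m).
Pure AR (q = 0): c_0 = sigma^2 = 4, c_k = 0 for k >= 1.
Equations for k = 0 and k = 1 (AR order 1):
  gamma(0) = phi_1 gamma(1) + c_0
  gamma(1) = phi_1 gamma(0) + c_1
Substituting the second into the first: gamma(0) (1 - phi_1^2) = c_0 + phi_1 c_1, so
  gamma(0) = c_0 / (1 - phi_1^2) = 4 / (1 - (0.484)^2) = 4 / 0.765744 = 5.223678.
  gamma(1) = phi_1 gamma(0) = (0.484)(5.223678) = 2.52826.
Therefore gamma(1) = 2.5283 (to 4 decimal places).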